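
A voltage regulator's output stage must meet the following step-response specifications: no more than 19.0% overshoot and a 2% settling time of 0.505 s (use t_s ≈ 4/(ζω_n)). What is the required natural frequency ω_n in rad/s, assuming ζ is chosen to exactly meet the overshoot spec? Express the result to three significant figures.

ζ = −ln(OS)/√(π² + (ln OS)²). With OS = 0.190, ln OS = −1.661 and ζ = 1.661/3.554 = 0.467.
From t_s ≈ 4/(ζω_n): ω_n = 4/(ζ·t_s) = 4/(0.467·0.505) = 16.9 rad/s.

ω_n ≈ 16.9 rad/s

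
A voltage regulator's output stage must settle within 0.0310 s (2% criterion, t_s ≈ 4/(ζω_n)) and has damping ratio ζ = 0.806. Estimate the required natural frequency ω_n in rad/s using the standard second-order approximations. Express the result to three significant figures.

ω_n ≈ 160 rad/s

Rearranging t_s ≈ 4/(ζω_n) gives ω_n = 4/(ζ·t_s) = 4/(0.806 × 0.0310) = 160 rad/s.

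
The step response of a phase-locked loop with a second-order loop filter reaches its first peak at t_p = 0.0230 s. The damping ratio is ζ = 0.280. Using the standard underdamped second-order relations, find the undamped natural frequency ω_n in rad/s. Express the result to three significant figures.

ω_n ≈ 142 rad/s

Peak time t_p = π/ω_d, so ω_d = π/t_p = π/0.0230 = 137 rad/s.
ω_n = ω_d/√(1−ζ²) = 137/√0.922 = 142 rad/s.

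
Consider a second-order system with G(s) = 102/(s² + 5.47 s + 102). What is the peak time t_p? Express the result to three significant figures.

Comparing the denominator to s² + 2ζω_n s + ω_n²: ω_n = √102 = 10.1 rad/s, and 2ζω_n = 5.47 so ζ = 5.47/(2·10.1) = 0.271.
ω_d = 10.1·√(1 − 0.271²) = 9.72 rad/s. Then t_p = π/ω_d = 0.323 s.

t_p ≈ 0.323 s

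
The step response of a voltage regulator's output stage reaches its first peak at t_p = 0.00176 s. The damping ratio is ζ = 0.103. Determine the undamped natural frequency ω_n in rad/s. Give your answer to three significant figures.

ω_n ≈ 1790 rad/s

Peak time t_p = π/ω_d, so ω_d = π/t_p = π/0.00176 = 1780 rad/s.
ω_n = ω_d/√(1−ζ²) = 1780/√0.989 = 1790 rad/s.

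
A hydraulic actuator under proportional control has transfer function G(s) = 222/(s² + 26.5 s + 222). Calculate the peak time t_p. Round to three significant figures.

t_p ≈ 0.461 s

Matching coefficients with s² + 2ζω_n s + ω_n² gives ω_n² = 222 ⇒ ω_n = 14.9 rad/s, and ζ = 26.5/(2ω_n) = 0.889.
ω_d = 14.9·√(1 − 0.889²) = 6.81 rad/s. Then t_p = π/ω_d = 0.461 s.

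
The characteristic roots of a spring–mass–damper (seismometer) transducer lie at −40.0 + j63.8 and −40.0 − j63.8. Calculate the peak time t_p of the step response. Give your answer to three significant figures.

t_p ≈ 0.0492 s

t_p = π/ω_d with ω_d = 63.8 (the imaginary part), so t_p = 0.0492 s.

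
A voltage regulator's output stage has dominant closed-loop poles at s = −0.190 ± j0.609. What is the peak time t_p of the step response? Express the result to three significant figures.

t_p ≈ 5.16 s

t_p = π/ω_d with ω_d = 0.609 (the imaginary part), so t_p = 5.16 s.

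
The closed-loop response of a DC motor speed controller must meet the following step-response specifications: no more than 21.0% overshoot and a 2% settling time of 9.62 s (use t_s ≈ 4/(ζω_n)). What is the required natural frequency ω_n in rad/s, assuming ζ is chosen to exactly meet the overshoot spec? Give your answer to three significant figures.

Inverting the overshoot relation: ζ = |ln 0.210|/√(π² + ln²0.210) = 0.445.
From t_s ≈ 4/(ζω_n): ω_n = 4/(ζ·t_s) = 4/(0.445·9.62) = 0.935 rad/s.

ω_n ≈ 0.935 rad/s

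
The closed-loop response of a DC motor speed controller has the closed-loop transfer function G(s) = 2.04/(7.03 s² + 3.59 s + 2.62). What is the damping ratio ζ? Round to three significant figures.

ζ ≈ 0.418

Dividing through by 7.03: denominator becomes s² + 0.5107 s + 0.3727.
So ω_n = √0.3727 = 0.610 rad/s and ζ = 0.5107/(2·0.610) = 0.418.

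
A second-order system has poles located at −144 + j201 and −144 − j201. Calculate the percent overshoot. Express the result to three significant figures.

|pole| = ω_n = √(144² + 201²) = 247 rad/s; ζ = cos θ = σ/ω_n = 0.582.
Overshoot: exp(−π·0.582/√(1−0.582²)) = 0.105, i.e. 10.5%.

%OS ≈ 10.5%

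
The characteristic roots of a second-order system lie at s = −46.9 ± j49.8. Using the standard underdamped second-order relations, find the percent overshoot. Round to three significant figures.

%OS ≈ 5.19%

|pole| = ω_n = √(46.9² + 49.8²) = 68.4 rad/s; ζ = cos θ = σ/ω_n = 0.686.
%OS = 100 e^{−πζ/√(1−ζ²)} with ζ = 0.686 gives 5.19%.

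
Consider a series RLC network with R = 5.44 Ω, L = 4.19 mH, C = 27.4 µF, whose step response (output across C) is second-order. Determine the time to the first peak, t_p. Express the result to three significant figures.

t_p ≈ 0.00109 s

For a series RLC circuit (capacitor voltage as output), ω_n = 1/√(LC) = 1/√(4.19 mH · 27.4 µF) = 2950 rad/s.
ζ = (R/2)·√(C/L) = (5.44/2)·√(27.4 µF/4.19 mH) = 0.220.
ω_d = ω_n√(1−ζ²) = 2880 rad/s. t_p = π/ω_d = 0.00109 s.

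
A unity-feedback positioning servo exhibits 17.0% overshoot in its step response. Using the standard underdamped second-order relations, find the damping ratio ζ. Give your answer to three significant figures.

ζ = −ln(OS)/√(π² + (ln OS)²). With OS = 0.170, ln OS = −1.772 and ζ = 1.772/3.607 = 0.491.

ζ ≈ 0.491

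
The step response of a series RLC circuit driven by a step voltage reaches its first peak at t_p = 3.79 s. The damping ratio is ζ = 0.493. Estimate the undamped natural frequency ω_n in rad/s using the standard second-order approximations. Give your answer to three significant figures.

Peak time t_p = π/ω_d, so ω_d = π/t_p = π/3.79 = 0.829 rad/s.
ω_n = ω_d/√(1−ζ²) = 0.829/√0.757 = 0.953 rad/s.

ω_n ≈ 0.953 rad/s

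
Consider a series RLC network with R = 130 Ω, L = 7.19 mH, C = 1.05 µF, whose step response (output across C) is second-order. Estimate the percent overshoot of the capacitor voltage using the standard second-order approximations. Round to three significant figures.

For a series RLC circuit (capacitor voltage as output), ω_n = 1/√(LC) = 1/√(7.19 mH · 1.05 µF) = 11500 rad/s.
ζ = (R/2)·√(C/L) = (130/2)·√(1.05 µF/7.19 mH) = 0.785.
%OS = 100 e^{−πζ/√(1−ζ²)} with ζ = 0.785 gives 1.85%.

%OS ≈ 1.85%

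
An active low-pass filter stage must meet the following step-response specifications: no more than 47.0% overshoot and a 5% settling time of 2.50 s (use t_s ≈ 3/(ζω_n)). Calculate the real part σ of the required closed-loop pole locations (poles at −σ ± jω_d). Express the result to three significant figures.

The settling-time spec alone fixes σ = ζω_n = 3/t_s = 3/2.50 = 1.20.
(Overshoot then fixes ζ = 0.234 and hence ω_d = σ·√(1−ζ²)/ζ = 4.99 rad/s.)

σ ≈ 1.20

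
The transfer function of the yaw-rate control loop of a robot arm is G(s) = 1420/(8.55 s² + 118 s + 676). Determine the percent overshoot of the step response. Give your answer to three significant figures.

Dividing through by 8.55: denominator becomes s² + 13.80 s + 79.06.
So ω_n = √79.06 = 8.89 rad/s and ζ = 13.80/(2·8.89) = 0.776.
%OS = 100·exp(−πζ/√(1−ζ²)) = 2.09%.

%OS ≈ 2.09%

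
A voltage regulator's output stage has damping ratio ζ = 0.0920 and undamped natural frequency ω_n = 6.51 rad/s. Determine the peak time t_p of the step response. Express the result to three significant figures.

t_p ≈ 0.485 s

The damped frequency is ω_d = ω_n√(1−ζ²) = 6.51·√(1−0.00846) = 6.48 rad/s.
Peak time t_p = π/ω_d = π/6.48 = 0.485 s.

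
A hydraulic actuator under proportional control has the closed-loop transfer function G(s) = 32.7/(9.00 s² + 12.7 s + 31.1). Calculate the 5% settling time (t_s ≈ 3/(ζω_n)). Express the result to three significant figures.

t_s ≈ 4.25 s

Dividing through by 9.00: denominator becomes s² + 1.411 s + 3.456.
So ω_n = √3.456 = 1.86 rad/s and ζ = 1.411/(2·1.86) = 0.380.
t_s ≈ 3/(ζω_n) = 4.25 s.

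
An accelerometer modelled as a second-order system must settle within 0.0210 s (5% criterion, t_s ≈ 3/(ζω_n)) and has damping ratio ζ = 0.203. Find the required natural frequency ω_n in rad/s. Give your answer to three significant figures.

ω_n ≈ 704 rad/s

Rearranging t_s ≈ 3/(ζω_n) gives ω_n = 3/(ζ·t_s) = 3/(0.203 × 0.0210) = 704 rad/s.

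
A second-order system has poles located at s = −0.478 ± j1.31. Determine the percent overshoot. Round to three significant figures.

%OS ≈ 31.8%

With σ = 0.478, ω_d = 1.31: ω_n = √(σ²+ω_d²) = 1.39 rad/s, ζ = σ/ω_n = 0.343.
%OS = 100 e^{−πζ/√(1−ζ²)} with ζ = 0.343 gives 31.8%.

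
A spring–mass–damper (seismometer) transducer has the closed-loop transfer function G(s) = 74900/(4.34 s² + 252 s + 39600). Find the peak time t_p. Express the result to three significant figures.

t_p ≈ 0.0345 s

Dividing through by 4.34: denominator becomes s² + 58.06 s + 9124.
So ω_n = √9124 = 95.5 rad/s and ζ = 58.06/(2·95.5) = 0.304.
The damped frequency ω_d = ω_n√(1−ζ²) = 91.0 rad/s. t_p = π/ω_d = 0.0345 s.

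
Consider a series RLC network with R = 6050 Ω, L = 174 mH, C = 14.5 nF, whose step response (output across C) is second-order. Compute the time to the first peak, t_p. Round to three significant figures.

For a series RLC circuit (capacitor voltage as output), ω_n = 1/√(LC) = 1/√(174 mH · 14.5 nF) = 19900 rad/s.
ζ = (R/2)·√(C/L) = (6050/2)·√(14.5 nF/174 mH) = 0.873.
ω_d = 19900·√(1 − 0.873²) = 9700 rad/s. t_p = π/ω_d = 0.000324 s.

t_p ≈ 0.000324 s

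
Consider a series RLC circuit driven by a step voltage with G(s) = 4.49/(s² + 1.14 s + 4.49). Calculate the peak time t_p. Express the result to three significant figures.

t_p ≈ 1.54 s

Matching coefficients with s² + 2ζω_n s + ω_n² gives ω_n² = 4.49 ⇒ ω_n = 2.12 rad/s, and ζ = 1.14/(2ω_n) = 0.269.
ω_d = ω_n√(1−ζ²) = 2.04 rad/s. Then t_p = π/ω_d = 1.54 s.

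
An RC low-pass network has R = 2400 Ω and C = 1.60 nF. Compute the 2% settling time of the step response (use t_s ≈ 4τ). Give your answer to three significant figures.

τ = RC = 2400 × 1.60 nF = 0.00000384 s.
t_s ≈ 4τ = 0.0000154 s.

t_s ≈ 0.0000154 s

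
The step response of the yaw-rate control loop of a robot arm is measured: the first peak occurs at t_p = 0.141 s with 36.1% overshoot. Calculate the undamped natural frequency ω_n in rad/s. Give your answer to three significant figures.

The overshoot fixes ζ = −ln(OS)/√(π²+ln²(OS)) = 0.308.
t_p = π/ω_d ⇒ ω_d = 22.3 rad/s; then ω_n = ω_d/√(1−ζ²) = 23.4 rad/s.

ω_n ≈ 23.4 rad/s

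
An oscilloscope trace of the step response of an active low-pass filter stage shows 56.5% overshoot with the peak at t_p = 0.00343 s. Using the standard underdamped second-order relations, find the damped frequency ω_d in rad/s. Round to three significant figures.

t_p = π/ω_d, so ω_d = π/0.00343 = 916 rad/s.

ω_d ≈ 916 rad/s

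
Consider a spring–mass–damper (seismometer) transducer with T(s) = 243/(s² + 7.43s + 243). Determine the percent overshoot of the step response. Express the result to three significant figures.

ω_n = √243 = 15.6 rad/s; ζ = 7.43/(2·15.6) = 0.238.
%OS = 100 e^{−πζ/√(1−ζ²)} with ζ = 0.238 gives 46.3%.

%OS ≈ 46.3%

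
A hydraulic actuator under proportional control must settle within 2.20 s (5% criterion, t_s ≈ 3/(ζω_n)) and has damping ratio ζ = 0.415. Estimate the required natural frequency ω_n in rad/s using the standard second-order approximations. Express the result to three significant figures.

ω_n ≈ 3.29 rad/s

Rearranging t_s ≈ 3/(ζω_n) gives ω_n = 3/(ζ·t_s) = 3/(0.415 × 2.20) = 3.29 rad/s.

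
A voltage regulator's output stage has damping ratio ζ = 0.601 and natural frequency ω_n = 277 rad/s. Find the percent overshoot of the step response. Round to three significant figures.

For an underdamped second-order system, %OS = 100·exp(−πζ/√(1−ζ²)).
πζ/√(1−ζ²) = π·0.601/√(1−0.361) = 2.362, so %OS = 100·e^(−2.362) = 9.42%.

%OS ≈ 9.42%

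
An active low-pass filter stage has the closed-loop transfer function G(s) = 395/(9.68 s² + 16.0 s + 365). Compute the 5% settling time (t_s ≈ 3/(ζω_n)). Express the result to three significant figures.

Dividing through by 9.68: denominator becomes s² + 1.653 s + 37.71.
So ω_n = √37.71 = 6.14 rad/s and ζ = 1.653/(2·6.14) = 0.135.
t_s ≈ 3/(ζω_n) = 3.63 s.

t_s ≈ 3.63 s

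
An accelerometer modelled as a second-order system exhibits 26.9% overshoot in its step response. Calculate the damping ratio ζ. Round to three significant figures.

ζ ≈ 0.386

Inverting the overshoot relation: ζ = |ln 0.269|/√(π² + ln²0.269) = 0.386.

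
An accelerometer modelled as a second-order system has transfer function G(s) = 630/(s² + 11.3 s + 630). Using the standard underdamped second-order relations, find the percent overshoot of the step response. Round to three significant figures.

%OS ≈ 48.4%

ω_n = √630 = 25.1 rad/s; ζ = 11.3/(2·25.1) = 0.225.
Overshoot: exp(−π·0.225/√(1−0.225²)) = 0.484, i.e. 48.4%.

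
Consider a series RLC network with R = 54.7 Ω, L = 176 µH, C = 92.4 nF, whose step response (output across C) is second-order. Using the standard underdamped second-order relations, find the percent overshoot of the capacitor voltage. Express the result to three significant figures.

%OS ≈ 8.00%

For a series RLC circuit (capacitor voltage as output), ω_n = 1/√(LC) = 1/√(176 µH · 92.4 nF) = 248000 rad/s.
ζ = (R/2)·√(C/L) = (54.7/2)·√(92.4 nF/176 µH) = 0.627.
%OS = 100 e^{−πζ/√(1−ζ²)} with ζ = 0.627 gives 8.00%.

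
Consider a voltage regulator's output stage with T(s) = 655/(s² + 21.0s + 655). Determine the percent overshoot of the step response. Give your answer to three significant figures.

%OS ≈ 24.3%

ω_n = √655 = 25.6 rad/s; ζ = 21.0/(2·25.6) = 0.410.
%OS = 100·exp(−πζ/√(1−ζ²)) = 24.3%.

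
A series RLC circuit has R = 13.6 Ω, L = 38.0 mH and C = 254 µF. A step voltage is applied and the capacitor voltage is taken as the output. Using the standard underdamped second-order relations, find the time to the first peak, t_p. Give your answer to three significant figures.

For a series RLC circuit (capacitor voltage as output), ω_n = 1/√(LC) = 1/√(38.0 mH · 254 µF) = 322 rad/s.
ζ = (R/2)·√(C/L) = (13.6/2)·√(254 µF/38.0 mH) = 0.556.
The damped frequency ω_d = ω_n√(1−ζ²) = 268 rad/s. t_p = π/ω_d = 0.0117 s.

t_p ≈ 0.0117 s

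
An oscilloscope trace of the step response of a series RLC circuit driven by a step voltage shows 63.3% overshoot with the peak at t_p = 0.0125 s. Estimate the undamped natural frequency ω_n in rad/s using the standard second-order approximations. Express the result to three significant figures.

ω_n ≈ 254 rad/s

The overshoot fixes ζ = −ln(OS)/√(π²+ln²(OS)) = 0.144.
t_p = π/ω_d ⇒ ω_d = 251 rad/s; then ω_n = ω_d/√(1−ζ²) = 254 rad/s.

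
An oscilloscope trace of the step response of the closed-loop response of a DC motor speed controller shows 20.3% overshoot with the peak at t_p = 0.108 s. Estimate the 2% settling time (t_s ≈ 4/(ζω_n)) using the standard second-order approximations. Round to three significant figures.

t_s ≈ 0.271 s

From the overshoot, ζ = −ln(OS)/√(π²+ln²(OS)) = 0.453.
From t_p = π/ω_d, ω_d = π/0.108 = 29.1 rad/s, so ω_n = ω_d/√(1−ζ²) = 32.6 rad/s.
t_s ≈ 4/(ζω_n) = 4/(0.453·32.6) = 0.271 s.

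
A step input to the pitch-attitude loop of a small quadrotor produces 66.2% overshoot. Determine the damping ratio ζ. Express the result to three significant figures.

From %OS = 100·exp(−πζ/√(1−ζ²)), invert to get ζ = −ln(OS)/√(π² + ln²(OS)) with OS = 0.662.
−ln 0.662 = 0.4125, so ζ = 0.4125/√(π² + 0.1701) = 0.130.

ζ ≈ 0.130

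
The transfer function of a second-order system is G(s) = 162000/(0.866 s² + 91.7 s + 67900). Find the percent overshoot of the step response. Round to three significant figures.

Dividing through by 0.866: denominator becomes s² + 105.9 s + 78410.
So ω_n = √78410 = 280 rad/s and ζ = 105.9/(2·280) = 0.189.
%OS = 100·exp(−πζ/√(1−ζ²)) = 54.6%.

%OS ≈ 54.6%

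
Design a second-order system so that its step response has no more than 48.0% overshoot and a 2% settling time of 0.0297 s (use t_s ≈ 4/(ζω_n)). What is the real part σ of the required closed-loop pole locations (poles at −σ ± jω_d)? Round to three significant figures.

The settling-time spec alone fixes σ = ζω_n = 4/t_s = 4/0.0297 = 135.
(Overshoot then fixes ζ = 0.228 and hence ω_d = σ·√(1−ζ²)/ζ = 576 rad/s.)

σ ≈ 135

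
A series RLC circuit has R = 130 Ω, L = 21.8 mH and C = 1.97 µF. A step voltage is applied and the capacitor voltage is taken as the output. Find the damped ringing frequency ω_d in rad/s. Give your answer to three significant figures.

For a series RLC circuit (capacitor voltage as output), ω_n = 1/√(LC) = 1/√(21.8 mH · 1.97 µF) = 4830 rad/s.
ζ = (R/2)·√(C/L) = (130/2)·√(1.97 µF/21.8 mH) = 0.618.
ω_d = ω_n√(1−ζ²) = 3790 rad/s.

ω_d ≈ 3790 rad/s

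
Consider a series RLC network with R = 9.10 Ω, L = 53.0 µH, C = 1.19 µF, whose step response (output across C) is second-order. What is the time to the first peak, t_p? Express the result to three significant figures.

t_p ≈ 0.0000341 s

For a series RLC circuit (capacitor voltage as output), ω_n = 1/√(LC) = 1/√(53.0 µH · 1.19 µF) = 126000 rad/s.
ζ = (R/2)·√(C/L) = (9.10/2)·√(1.19 µF/53.0 µH) = 0.682.
The damped frequency ω_d = ω_n√(1−ζ²) = 92100 rad/s. t_p = π/ω_d = 0.0000341 s.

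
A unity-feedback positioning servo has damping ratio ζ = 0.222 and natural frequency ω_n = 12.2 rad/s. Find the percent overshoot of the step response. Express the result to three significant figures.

%OS ≈ 48.9%

For an underdamped second-order system, %OS = 100·exp(−πζ/√(1−ζ²)).
πζ/√(1−ζ²) = π·0.222/√(1−0.0493) = 0.7153, so %OS = 100·e^(−0.7153) = 48.9%.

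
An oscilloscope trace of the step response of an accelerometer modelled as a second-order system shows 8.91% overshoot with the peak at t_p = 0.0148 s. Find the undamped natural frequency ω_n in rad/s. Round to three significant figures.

The overshoot fixes ζ = −ln(OS)/√(π²+ln²(OS)) = 0.610.
t_p = π/ω_d ⇒ ω_d = 212 rad/s; then ω_n = ω_d/√(1−ζ²) = 268 rad/s.

ω_n ≈ 268 rad/s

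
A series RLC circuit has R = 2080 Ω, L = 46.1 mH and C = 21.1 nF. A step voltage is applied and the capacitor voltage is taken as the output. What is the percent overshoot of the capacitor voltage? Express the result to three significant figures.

%OS ≈ 4.46%

For a series RLC circuit (capacitor voltage as output), ω_n = 1/√(LC) = 1/√(46.1 mH · 21.1 nF) = 32100 rad/s.
ζ = (R/2)·√(C/L) = (2080/2)·√(21.1 nF/46.1 mH) = 0.704.
%OS = 100 e^{−πζ/√(1−ζ²)} with ζ = 0.704 gives 4.46%.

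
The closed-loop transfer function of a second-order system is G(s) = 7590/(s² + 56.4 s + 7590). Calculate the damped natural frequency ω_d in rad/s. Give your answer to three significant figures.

ω_n = √7590 = 87.1 rad/s; ζ = 56.4/(2·87.1) = 0.324.
ω_d = ω_n√(1−ζ²) = 82.4 rad/s.

ω_d ≈ 82.4 rad/s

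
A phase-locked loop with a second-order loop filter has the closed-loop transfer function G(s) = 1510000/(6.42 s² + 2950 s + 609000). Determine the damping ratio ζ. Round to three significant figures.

Dividing through by 6.42: denominator becomes s² + 459.5 s + 94860.
So ω_n = √94860 = 308 rad/s and ζ = 459.5/(2·308) = 0.746.

ζ ≈ 0.746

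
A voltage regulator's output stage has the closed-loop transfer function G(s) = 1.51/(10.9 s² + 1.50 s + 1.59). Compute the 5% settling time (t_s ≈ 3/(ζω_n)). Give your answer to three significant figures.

Dividing through by 10.9: denominator becomes s² + 0.1376 s + 0.1459.
So ω_n = √0.1459 = 0.382 rad/s and ζ = 0.1376/(2·0.382) = 0.180.
t_s ≈ 3/(ζω_n) = 43.6 s.

t_s ≈ 43.6 s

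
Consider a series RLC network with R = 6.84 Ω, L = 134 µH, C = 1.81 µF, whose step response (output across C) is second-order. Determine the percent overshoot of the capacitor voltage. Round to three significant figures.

For a series RLC circuit (capacitor voltage as output), ω_n = 1/√(LC) = 1/√(134 µH · 1.81 µF) = 64200 rad/s.
ζ = (R/2)·√(C/L) = (6.84/2)·√(1.81 µF/134 µH) = 0.397.
%OS = 100 e^{−πζ/√(1−ζ²)} with ζ = 0.397 gives 25.6%.

%OS ≈ 25.6%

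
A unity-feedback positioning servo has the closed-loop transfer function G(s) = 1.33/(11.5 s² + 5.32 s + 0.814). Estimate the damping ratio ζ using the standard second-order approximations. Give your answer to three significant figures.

Dividing through by 11.5: denominator becomes s² + 0.4626 s + 0.07078.
So ω_n = √0.07078 = 0.266 rad/s and ζ = 0.4626/(2·0.266) = 0.869.

ζ ≈ 0.869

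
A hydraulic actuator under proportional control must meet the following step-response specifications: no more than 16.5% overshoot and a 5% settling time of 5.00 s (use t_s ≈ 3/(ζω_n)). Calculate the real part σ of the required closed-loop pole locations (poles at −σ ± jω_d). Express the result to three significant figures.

σ ≈ 0.600

The settling-time spec alone fixes σ = ζω_n = 3/t_s = 3/5.00 = 0.600.
(Overshoot then fixes ζ = 0.498 and hence ω_d = σ·√(1−ζ²)/ζ = 1.05 rad/s.)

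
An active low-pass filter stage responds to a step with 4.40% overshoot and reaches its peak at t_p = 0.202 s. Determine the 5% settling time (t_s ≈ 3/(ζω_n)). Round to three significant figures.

t_s ≈ 0.194 s

The overshoot fixes ζ = −ln(OS)/√(π²+ln²(OS)) = 0.705.
t_p = π/ω_d ⇒ ω_d = 15.6 rad/s; then ω_n = ω_d/√(1−ζ²) = 21.9 rad/s.
t_s ≈ 3/(ζω_n) = 3/(0.705·21.9) = 0.194 s.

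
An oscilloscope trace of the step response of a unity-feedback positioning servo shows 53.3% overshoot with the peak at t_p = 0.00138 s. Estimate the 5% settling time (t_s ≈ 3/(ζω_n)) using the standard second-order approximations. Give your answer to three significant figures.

t_s ≈ 0.00658 s

The overshoot fixes ζ = −ln(OS)/√(π²+ln²(OS)) = 0.196.
t_p = π/ω_d ⇒ ω_d = 2280 rad/s; then ω_n = ω_d/√(1−ζ²) = 2320 rad/s.
t_s ≈ 3/(ζω_n) = 3/(0.196·2320) = 0.00658 s.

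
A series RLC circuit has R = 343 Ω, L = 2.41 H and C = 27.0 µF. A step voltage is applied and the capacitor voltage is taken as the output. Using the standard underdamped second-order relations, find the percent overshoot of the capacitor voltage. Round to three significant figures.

For a series RLC circuit (capacitor voltage as output), ω_n = 1/√(LC) = 1/√(2.41 H · 27.0 µF) = 124 rad/s.
ζ = (R/2)·√(C/L) = (343/2)·√(27.0 µF/2.41 H) = 0.574.
%OS = 100 e^{−πζ/√(1−ζ²)} with ζ = 0.574 gives 11.1%.

%OS ≈ 11.1%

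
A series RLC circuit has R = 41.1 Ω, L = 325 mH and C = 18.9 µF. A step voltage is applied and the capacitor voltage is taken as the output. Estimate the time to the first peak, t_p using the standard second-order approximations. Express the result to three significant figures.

t_p ≈ 0.00788 s

For a series RLC circuit (capacitor voltage as output), ω_n = 1/√(LC) = 1/√(325 mH · 18.9 µF) = 403 rad/s.
ζ = (R/2)·√(C/L) = (41.1/2)·√(18.9 µF/325 mH) = 0.157.
ω_d = 403·√(1 − 0.157²) = 398 rad/s. t_p = π/ω_d = 0.00788 s.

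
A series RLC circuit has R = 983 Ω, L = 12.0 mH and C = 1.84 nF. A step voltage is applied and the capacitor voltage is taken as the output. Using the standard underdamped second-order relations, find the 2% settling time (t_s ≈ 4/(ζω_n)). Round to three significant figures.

For a series RLC circuit (capacitor voltage as output), ω_n = 1/√(LC) = 1/√(12.0 mH · 1.84 nF) = 213000 rad/s.
ζ = (R/2)·√(C/L) = (983/2)·√(1.84 nF/12.0 mH) = 0.192.
t_s ≈ 4/(ζω_n) = 0.0000977 s.

t_s ≈ 0.0000977 s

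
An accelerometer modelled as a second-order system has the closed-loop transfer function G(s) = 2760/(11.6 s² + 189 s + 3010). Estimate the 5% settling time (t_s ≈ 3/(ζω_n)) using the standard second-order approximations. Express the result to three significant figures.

Dividing through by 11.6: denominator becomes s² + 16.29 s + 259.5.
So ω_n = √259.5 = 16.1 rad/s and ζ = 16.29/(2·16.1) = 0.506.
t_s ≈ 3/(ζω_n) = 0.368 s.

t_s ≈ 0.368 s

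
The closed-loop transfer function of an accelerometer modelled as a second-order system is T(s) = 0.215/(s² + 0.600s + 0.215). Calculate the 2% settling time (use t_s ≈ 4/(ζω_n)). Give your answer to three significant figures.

t_s ≈ 13.3 s

Matching coefficients with s² + 2ζω_n s + ω_n² gives ω_n² = 0.215 ⇒ ω_n = 0.464 rad/s, and ζ = 0.600/(2ω_n) = 0.647.
t_s ≈ 4/(ζω_n) = 4/(0.647·0.464) = 13.3 s.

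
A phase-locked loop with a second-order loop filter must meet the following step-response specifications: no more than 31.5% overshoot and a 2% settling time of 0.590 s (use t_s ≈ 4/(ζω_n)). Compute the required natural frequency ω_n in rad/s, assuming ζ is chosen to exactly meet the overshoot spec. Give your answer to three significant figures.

ω_n ≈ 19.6 rad/s

ζ = −ln(OS)/√(π² + (ln OS)²). With OS = 0.315, ln OS = −1.155 and ζ = 1.155/3.347 = 0.345.
From t_s ≈ 4/(ζω_n): ω_n = 4/(ζ·t_s) = 4/(0.345·0.590) = 19.6 rad/s.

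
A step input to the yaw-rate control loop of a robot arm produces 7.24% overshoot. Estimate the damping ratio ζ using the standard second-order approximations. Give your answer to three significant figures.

ζ ≈ 0.641

From %OS = 100·exp(−πζ/√(1−ζ²)), invert to get ζ = −ln(OS)/√(π² + ln²(OS)) with OS = 0.0724.
−ln 0.0724 = 2.626, so ζ = 2.626/√(π² + 6.894) = 0.641.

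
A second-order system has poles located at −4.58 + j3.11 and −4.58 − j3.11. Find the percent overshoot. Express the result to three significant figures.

%OS ≈ 0.979%

|pole| = ω_n = √(4.58² + 3.11²) = 5.54 rad/s; ζ = cos θ = σ/ω_n = 0.827.
%OS = 100 e^{−πζ/√(1−ζ²)} with ζ = 0.827 gives 0.979%.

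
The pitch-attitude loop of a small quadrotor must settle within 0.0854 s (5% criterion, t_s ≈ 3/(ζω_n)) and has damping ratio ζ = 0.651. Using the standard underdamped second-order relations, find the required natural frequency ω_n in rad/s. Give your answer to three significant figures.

ω_n ≈ 54.0 rad/s

Rearranging t_s ≈ 3/(ζω_n) gives ω_n = 3/(ζ·t_s) = 3/(0.651 × 0.0854) = 54.0 rad/s.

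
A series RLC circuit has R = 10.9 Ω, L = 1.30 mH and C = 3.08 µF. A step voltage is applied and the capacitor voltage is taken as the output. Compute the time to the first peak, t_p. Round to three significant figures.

For a series RLC circuit (capacitor voltage as output), ω_n = 1/√(LC) = 1/√(1.30 mH · 3.08 µF) = 15800 rad/s.
ζ = (R/2)·√(C/L) = (10.9/2)·√(3.08 µF/1.30 mH) = 0.265.
The damped frequency ω_d = ω_n√(1−ζ²) = 15200 rad/s. t_p = π/ω_d = 0.000206 s.

t_p ≈ 0.000206 s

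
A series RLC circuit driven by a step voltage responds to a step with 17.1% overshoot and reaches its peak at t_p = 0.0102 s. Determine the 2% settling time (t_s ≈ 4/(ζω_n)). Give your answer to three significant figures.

t_s ≈ 0.0231 s

From the overshoot, ζ = −ln(OS)/√(π²+ln²(OS)) = 0.490.
t_p = π/ω_d ⇒ ω_d = 308 rad/s; then ω_n = ω_d/√(1−ζ²) = 353 rad/s.
t_s ≈ 4/(ζω_n) = 4/(0.490·353) = 0.0231 s.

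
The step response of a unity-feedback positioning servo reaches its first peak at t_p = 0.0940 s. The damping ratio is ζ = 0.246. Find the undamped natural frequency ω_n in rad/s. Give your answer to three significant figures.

ω_n ≈ 34.5 rad/s

Peak time t_p = π/ω_d, so ω_d = π/t_p = π/0.0940 = 33.4 rad/s.
ω_n = ω_d/√(1−ζ²) = 33.4/√0.939 = 34.5 rad/s.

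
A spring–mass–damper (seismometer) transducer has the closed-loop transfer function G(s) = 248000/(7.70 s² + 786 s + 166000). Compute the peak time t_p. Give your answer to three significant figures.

Dividing through by 7.70: denominator becomes s² + 102.1 s + 21560.
So ω_n = √21560 = 147 rad/s and ζ = 102.1/(2·147) = 0.348.
ω_d = ω_n√(1−ζ²) = 138 rad/s. t_p = π/ω_d = 0.0228 s.

t_p ≈ 0.0228 s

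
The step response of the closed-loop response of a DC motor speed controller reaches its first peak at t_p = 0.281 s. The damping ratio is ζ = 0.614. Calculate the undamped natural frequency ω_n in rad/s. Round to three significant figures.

ω_n ≈ 14.2 rad/s

Peak time t_p = π/ω_d, so ω_d = π/t_p = π/0.281 = 11.2 rad/s.
ω_n = ω_d/√(1−ζ²) = 11.2/√0.623 = 14.2 rad/s.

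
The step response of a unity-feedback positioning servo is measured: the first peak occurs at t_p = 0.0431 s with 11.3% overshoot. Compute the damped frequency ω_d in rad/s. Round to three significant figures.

t_p = π/ω_d, so ω_d = π/0.0431 = 72.9 rad/s.

ω_d ≈ 72.9 rad/s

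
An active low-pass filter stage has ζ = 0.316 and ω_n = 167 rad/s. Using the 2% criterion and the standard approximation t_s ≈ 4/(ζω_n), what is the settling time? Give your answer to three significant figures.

t_s ≈ 4/(ζω_n) = 4/(0.316 × 167) = 0.0758 s.

t_s ≈ 0.0758 s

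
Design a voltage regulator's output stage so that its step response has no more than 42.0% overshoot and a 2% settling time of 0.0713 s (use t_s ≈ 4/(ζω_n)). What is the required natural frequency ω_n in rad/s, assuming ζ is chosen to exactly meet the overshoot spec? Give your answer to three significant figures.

ω_n ≈ 211 rad/s

ζ = −ln(OS)/√(π² + (ln OS)²). With OS = 0.420, ln OS = −0.8675 and ζ = 0.8675/3.259 = 0.266.
From t_s ≈ 4/(ζω_n): ω_n = 4/(ζ·t_s) = 4/(0.266·0.0713) = 211 rad/s.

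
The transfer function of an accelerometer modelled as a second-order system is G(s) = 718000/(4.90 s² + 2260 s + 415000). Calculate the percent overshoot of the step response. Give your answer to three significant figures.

Dividing through by 4.90: denominator becomes s² + 461.2 s + 84690.
So ω_n = √84690 = 291 rad/s and ζ = 461.2/(2·291) = 0.792.
%OS = 100 e^{−πζ/√(1−ζ²)} with ζ = 0.792 gives 1.69%.

%OS ≈ 1.69%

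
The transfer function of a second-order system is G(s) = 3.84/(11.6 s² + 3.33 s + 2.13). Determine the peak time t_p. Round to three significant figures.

Dividing through by 11.6: denominator becomes s² + 0.2871 s + 0.1836.
So ω_n = √0.1836 = 0.429 rad/s and ζ = 0.2871/(2·0.429) = 0.335.
The damped frequency ω_d = ω_n√(1−ζ²) = 0.404 rad/s. t_p = π/ω_d = 7.78 s.

t_p ≈ 7.78 s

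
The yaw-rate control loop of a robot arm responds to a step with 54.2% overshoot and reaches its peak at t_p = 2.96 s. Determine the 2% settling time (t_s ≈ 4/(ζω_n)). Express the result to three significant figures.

t_s ≈ 19.3 s

The overshoot fixes ζ = −ln(OS)/√(π²+ln²(OS)) = 0.191.
t_p = π/ω_d ⇒ ω_d = 1.06 rad/s; then ω_n = ω_d/√(1−ζ²) = 1.08 rad/s.
t_s ≈ 4/(ζω_n) = 4/(0.191·1.08) = 19.3 s.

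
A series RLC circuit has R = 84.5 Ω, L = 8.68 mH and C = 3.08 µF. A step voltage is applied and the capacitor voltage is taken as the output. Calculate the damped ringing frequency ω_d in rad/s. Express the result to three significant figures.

For a series RLC circuit (capacitor voltage as output), ω_n = 1/√(LC) = 1/√(8.68 mH · 3.08 µF) = 6120 rad/s.
ζ = (R/2)·√(C/L) = (84.5/2)·√(3.08 µF/8.68 mH) = 0.796.
ω_d = 6120·√(1 − 0.796²) = 3700 rad/s.

ω_d ≈ 3700 rad/s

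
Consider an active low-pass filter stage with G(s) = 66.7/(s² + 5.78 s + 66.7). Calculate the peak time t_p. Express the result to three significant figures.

t_p ≈ 0.411 s

Comparing the denominator to s² + 2ζω_n s + ω_n²: ω_n = √66.7 = 8.17 rad/s, and 2ζω_n = 5.78 so ζ = 5.78/(2·8.17) = 0.354.
ω_d = ω_n√(1−ζ²) = 7.64 rad/s. Then t_p = π/ω_d = 0.411 s.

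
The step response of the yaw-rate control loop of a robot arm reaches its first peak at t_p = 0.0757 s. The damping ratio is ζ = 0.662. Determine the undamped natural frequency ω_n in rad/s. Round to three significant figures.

ω_n ≈ 55.4 rad/s

Peak time t_p = π/ω_d, so ω_d = π/t_p = π/0.0757 = 41.5 rad/s.
ω_n = ω_d/√(1−ζ²) = 41.5/√0.562 = 55.4 rad/s.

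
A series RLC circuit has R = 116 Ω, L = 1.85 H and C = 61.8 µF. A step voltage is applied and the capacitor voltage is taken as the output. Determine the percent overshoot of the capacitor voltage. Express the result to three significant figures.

%OS ≈ 32.7%

For a series RLC circuit (capacitor voltage as output), ω_n = 1/√(LC) = 1/√(1.85 H · 61.8 µF) = 93.5 rad/s.
ζ = (R/2)·√(C/L) = (116/2)·√(61.8 µF/1.85 H) = 0.335.
Overshoot: exp(−π·0.335/√(1−0.335²)) = 0.327, i.e. 32.7%.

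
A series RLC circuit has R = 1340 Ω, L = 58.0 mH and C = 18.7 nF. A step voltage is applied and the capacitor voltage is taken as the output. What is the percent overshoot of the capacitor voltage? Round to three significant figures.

%OS ≈ 27.5%

For a series RLC circuit (capacitor voltage as output), ω_n = 1/√(LC) = 1/√(58.0 mH · 18.7 nF) = 30400 rad/s.
ζ = (R/2)·√(C/L) = (1340/2)·√(18.7 nF/58.0 mH) = 0.380.
Overshoot: exp(−π·0.380/√(1−0.380²)) = 0.275, i.e. 27.5%.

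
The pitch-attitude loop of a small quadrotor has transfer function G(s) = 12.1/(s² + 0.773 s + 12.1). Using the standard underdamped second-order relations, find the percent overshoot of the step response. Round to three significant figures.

Matching coefficients with s² + 2ζω_n s + ω_n² gives ω_n² = 12.1 ⇒ ω_n = 3.48 rad/s, and ζ = 0.773/(2ω_n) = 0.111.
%OS = 100·exp(−πζ/√(1−ζ²)) = 70.4%.

%OS ≈ 70.4%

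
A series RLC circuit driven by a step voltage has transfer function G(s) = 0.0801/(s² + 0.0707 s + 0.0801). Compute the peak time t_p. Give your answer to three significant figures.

t_p ≈ 11.2 s

ω_n = √0.0801 = 0.283 rad/s; ζ = 0.0707/(2·0.283) = 0.125.
ω_d = ω_n√(1−ζ²) = 0.281 rad/s. Then t_p = π/ω_d = 11.2 s.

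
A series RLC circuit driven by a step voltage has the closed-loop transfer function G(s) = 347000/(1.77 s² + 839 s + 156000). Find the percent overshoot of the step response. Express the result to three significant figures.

%OS ≈ 1.55%

Dividing through by 1.77: denominator becomes s² + 474.0 s + 88140.
So ω_n = √88140 = 297 rad/s and ζ = 474.0/(2·297) = 0.798.
%OS = 100 e^{−πζ/√(1−ζ²)} with ζ = 0.798 gives 1.55%.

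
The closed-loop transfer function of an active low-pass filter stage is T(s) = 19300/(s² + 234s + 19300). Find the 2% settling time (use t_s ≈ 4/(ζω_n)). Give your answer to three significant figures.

t_s ≈ 0.0342 s

Comparing the denominator to s² + 2ζω_n s + ω_n²: ω_n = √19300 = 139 rad/s, and 2ζω_n = 234 so ζ = 234/(2·139) = 0.842.
t_s ≈ 4/(ζω_n) = 4/(0.842·139) = 0.0342 s.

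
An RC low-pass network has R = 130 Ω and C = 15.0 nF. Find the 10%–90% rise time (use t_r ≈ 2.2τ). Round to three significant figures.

τ = RC = 130 × 15.0 nF = 0.00000195 s.
t_r ≈ 2.2τ = 0.00000429 s.

t_r ≈ 0.00000429 s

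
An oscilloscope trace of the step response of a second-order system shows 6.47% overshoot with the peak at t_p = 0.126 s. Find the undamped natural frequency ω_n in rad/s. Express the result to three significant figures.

ω_n ≈ 33.1 rad/s

The overshoot fixes ζ = −ln(OS)/√(π²+ln²(OS)) = 0.657.
t_p = π/ω_d ⇒ ω_d = 24.9 rad/s; then ω_n = ω_d/√(1−ζ²) = 33.1 rad/s.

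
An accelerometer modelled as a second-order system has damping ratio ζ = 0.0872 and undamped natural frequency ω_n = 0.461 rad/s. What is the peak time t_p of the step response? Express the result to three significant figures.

The damped frequency is ω_d = ω_n√(1−ζ²) = 0.461·√(1−0.00760) = 0.459 rad/s.
Peak time t_p = π/ω_d = π/0.459 = 6.84 s.

t_p ≈ 6.84 s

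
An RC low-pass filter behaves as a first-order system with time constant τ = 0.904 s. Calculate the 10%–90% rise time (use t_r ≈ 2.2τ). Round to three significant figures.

t_r ≈ 1.99 s

t_r ≈ 2.2τ = 1.99 s.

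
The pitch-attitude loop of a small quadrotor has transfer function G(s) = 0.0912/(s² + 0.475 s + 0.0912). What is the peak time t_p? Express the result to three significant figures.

t_p ≈ 16.8 s

Matching coefficients with s² + 2ζω_n s + ω_n² gives ω_n² = 0.0912 ⇒ ω_n = 0.302 rad/s, and ζ = 0.475/(2ω_n) = 0.786.
The damped frequency ω_d = ω_n√(1−ζ²) = 0.187 rad/s. Then t_p = π/ω_d = 16.8 s.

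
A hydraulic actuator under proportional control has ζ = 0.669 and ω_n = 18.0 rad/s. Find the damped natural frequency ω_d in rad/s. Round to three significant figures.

ω_d ≈ 13.4 rad/s

ω_d = ω_n√(1−ζ²) = 18.0·√0.552 = 13.4 rad/s.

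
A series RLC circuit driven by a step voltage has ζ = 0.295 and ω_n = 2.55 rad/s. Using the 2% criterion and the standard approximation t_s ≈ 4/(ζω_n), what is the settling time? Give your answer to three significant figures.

t_s ≈ 4/(ζω_n) = 4/(0.295 × 2.55) = 5.32 s.

t_s ≈ 5.32 s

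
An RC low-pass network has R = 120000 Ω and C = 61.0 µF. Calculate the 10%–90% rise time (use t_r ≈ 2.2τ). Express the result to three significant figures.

τ = RC = 120000 × 61.0 µF = 7.32 s.
t_r ≈ 2.2τ = 16.1 s.

t_r ≈ 16.1 s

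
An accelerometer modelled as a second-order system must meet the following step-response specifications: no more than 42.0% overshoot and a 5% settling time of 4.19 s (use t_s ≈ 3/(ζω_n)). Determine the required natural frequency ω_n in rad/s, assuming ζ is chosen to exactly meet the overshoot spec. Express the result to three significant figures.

Inverting the overshoot relation: ζ = |ln 0.420|/√(π² + ln²0.420) = 0.266.
Then ω_n = 3/(ζ t_s) = 3/(0.266 × 4.19) = 2.69 rad/s.

ω_n ≈ 2.69 rad/s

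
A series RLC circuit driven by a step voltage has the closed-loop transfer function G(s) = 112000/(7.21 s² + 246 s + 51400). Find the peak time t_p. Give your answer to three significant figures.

t_p ≈ 0.0380 s

Dividing through by 7.21: denominator becomes s² + 34.12 s + 7129.
So ω_n = √7129 = 84.4 rad/s and ζ = 34.12/(2·84.4) = 0.202.
ω_d = 84.4·√(1 − 0.202²) = 82.7 rad/s. t_p = π/ω_d = 0.0380 s.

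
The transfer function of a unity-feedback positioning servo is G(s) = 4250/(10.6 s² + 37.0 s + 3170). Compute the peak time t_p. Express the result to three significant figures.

t_p ≈ 0.183 s

Dividing through by 10.6: denominator becomes s² + 3.491 s + 299.1.
So ω_n = √299.1 = 17.3 rad/s and ζ = 3.491/(2·17.3) = 0.101.
ω_d = ω_n√(1−ζ²) = 17.2 rad/s. t_p = π/ω_d = 0.183 s.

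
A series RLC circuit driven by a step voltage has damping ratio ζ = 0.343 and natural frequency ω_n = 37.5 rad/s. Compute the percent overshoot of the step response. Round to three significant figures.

For an underdamped second-order system, %OS = 100·exp(−πζ/√(1−ζ²)).
πζ/√(1−ζ²) = π·0.343/√(1−0.118) = 1.147, so %OS = 100·e^(−1.147) = 31.8%.

%OS ≈ 31.8%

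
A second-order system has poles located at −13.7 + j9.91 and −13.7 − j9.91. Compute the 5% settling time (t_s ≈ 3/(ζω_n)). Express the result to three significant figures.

For poles at −σ ± jω_d, ζω_n = σ = 13.7, so t_s ≈ 3/σ = 0.219 s.

t_s ≈ 0.219 s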